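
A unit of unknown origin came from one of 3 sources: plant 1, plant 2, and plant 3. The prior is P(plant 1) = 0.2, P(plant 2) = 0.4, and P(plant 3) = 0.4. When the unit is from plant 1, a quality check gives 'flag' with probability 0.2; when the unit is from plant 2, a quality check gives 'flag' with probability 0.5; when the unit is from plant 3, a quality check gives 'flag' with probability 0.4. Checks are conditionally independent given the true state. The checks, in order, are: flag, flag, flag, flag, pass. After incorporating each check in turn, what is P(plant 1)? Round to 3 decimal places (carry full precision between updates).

0.014

After 'flag': normaliser = 0.2·0.2000 + 0.5·0.4000 + 0.4·0.4000; P(plant 1) ≈ 0.1000, P(plant 2) ≈ 0.5000, P(plant 3) ≈ 0.4000
After 'flag': normaliser = 0.2·0.1000 + 0.5·0.5000 + 0.4·0.4000; P(plant 1) ≈ 0.0465, P(plant 2) ≈ 0.5814, P(plant 3) ≈ 0.3721
After 'flag': normaliser = 0.2·0.0465 + 0.5·0.5814 + 0.4·0.3721; P(plant 1) ≈ 0.0207, P(plant 2) ≈ 0.6477, P(plant 3) ≈ 0.3316
After 'flag': normaliser = 0.2·0.0207 + 0.5·0.6477 + 0.4·0.3316; P(plant 1) ≈ 0.0090, P(plant 2) ≈ 0.7030, P(plant 3) ≈ 0.2880
After 'pass': normaliser = 0.8·0.0090 + 0.5·0.7030 + 0.6·0.2880; P(plant 1) ≈ 0.0135, P(plant 2) ≈ 0.6614, P(plant 3) ≈ 0.3251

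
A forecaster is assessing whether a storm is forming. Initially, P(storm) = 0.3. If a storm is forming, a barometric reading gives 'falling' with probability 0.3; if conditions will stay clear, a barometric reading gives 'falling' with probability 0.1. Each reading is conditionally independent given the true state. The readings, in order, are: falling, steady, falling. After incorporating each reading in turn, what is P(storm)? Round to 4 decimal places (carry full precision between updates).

0.7500

Each posterior becomes the prior for the next update.
After 'falling': P(storm) = 0.3·0.3000 / (0.3·0.3000 + 0.1·0.7000) ≈ 0.5625
After 'steady': P(storm) = 0.7·0.5625 / (0.7·0.5625 + 0.9·0.4375) ≈ 0.5000
After 'falling': P(storm) = 0.3·0.5000 / (0.3·0.5000 + 0.1·0.5000) ≈ 0.7500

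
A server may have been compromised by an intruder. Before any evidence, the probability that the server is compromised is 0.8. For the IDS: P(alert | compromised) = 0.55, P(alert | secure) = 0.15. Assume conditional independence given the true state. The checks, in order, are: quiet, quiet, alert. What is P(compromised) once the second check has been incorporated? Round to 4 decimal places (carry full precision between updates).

0.5285

After 'quiet': P(compromised) = 0.45·0.8000 / (0.45·0.8000 + 0.85·0.2000) ≈ 0.6792
After 'quiet': P(compromised) = 0.45·0.6792 / (0.45·0.6792 + 0.85·0.3208) ≈ 0.5285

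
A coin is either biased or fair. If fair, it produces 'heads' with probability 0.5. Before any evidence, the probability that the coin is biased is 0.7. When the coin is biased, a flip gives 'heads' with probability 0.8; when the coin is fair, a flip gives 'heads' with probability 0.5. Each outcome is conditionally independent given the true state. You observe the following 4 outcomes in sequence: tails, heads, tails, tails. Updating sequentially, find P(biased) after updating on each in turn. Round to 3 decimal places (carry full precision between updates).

After 'tails': P(biased) = 0.2·0.7000 / (0.2·0.7000 + 0.5·0.3000) ≈ 0.4828
After 'heads': P(biased) = 0.8·0.4828 / (0.8·0.4828 + 0.5·0.5172) ≈ 0.5989
After 'tails': P(biased) = 0.2·0.5989 / (0.2·0.5989 + 0.5·0.4011) ≈ 0.3740
After 'tails': P(biased) = 0.2·0.3740 / (0.2·0.3740 + 0.5·0.6260) ≈ 0.1929

0.193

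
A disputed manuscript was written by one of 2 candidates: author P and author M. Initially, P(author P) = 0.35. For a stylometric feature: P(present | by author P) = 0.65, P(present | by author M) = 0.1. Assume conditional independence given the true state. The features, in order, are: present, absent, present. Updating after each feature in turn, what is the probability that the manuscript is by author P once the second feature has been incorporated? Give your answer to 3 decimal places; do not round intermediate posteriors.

After 'present': P(author P) = 0.65·0.3500 / (0.65·0.3500 + 0.1·0.6500) ≈ 0.7778
After 'absent': P(author P) = 0.35·0.7778 / (0.35·0.7778 + 0.9·0.2222) ≈ 0.5765

0.576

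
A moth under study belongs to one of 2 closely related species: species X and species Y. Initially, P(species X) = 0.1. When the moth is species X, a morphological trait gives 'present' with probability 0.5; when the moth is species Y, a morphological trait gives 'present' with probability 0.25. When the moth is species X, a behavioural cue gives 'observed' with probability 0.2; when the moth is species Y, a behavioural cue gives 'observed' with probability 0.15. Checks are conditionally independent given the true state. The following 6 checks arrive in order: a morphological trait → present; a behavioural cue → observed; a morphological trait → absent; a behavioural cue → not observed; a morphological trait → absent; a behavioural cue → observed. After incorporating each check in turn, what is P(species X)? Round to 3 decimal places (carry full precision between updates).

0.142

After a morphological trait='present': P(species X) = 0.5·0.1000 / (0.5·0.1000 + 0.25·0.9000) ≈ 0.1818
After a behavioural cue='observed': P(species X) = 0.2·0.1818 / (0.2·0.1818 + 0.15·0.8182) ≈ 0.2286
After a morphological trait='absent': P(species X) = 0.5·0.2286 / (0.5·0.2286 + 0.75·0.7714) ≈ 0.1649
After a behavioural cue='not observed': P(species X) = 0.8·0.1649 / (0.8·0.1649 + 0.85·0.8351) ≈ 0.1568
After a morphological trait='absent': P(species X) = 0.5·0.1568 / (0.5·0.1568 + 0.75·0.8432) ≈ 0.1103
After a behavioural cue='observed': P(species X) = 0.2·0.1103 / (0.2·0.1103 + 0.15·0.8897) ≈ 0.1418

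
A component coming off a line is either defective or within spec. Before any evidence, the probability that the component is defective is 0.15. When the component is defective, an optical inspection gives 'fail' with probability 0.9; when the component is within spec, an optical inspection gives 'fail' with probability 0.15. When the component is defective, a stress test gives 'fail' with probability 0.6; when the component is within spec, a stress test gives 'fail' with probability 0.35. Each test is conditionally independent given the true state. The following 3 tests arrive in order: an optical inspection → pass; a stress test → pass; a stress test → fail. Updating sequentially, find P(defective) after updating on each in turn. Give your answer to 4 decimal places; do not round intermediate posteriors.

Each posterior becomes the prior for the next update.
After an optical inspection='pass': P(defective) = 0.1·0.1500 / (0.1·0.1500 + 0.85·0.8500) ≈ 0.0203
After a stress test='pass': P(defective) = 0.4·0.0203 / (0.4·0.0203 + 0.65·0.9797) ≈ 0.0126
After a stress test='fail': P(defective) = 0.6·0.0126 / (0.6·0.0126 + 0.35·0.9874) ≈ 0.0214

0.0214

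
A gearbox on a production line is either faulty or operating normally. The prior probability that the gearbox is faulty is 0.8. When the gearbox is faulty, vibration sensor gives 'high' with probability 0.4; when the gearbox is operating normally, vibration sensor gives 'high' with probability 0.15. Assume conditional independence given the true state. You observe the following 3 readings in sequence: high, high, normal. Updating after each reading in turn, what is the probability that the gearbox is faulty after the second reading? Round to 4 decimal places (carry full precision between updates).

After 'high': P(faulty) = 0.4·0.8000 / (0.4·0.8000 + 0.15·0.2000) ≈ 0.9143
After 'high': P(faulty) = 0.4·0.9143 / (0.4·0.9143 + 0.15·0.0857) ≈ 0.9660

0.9660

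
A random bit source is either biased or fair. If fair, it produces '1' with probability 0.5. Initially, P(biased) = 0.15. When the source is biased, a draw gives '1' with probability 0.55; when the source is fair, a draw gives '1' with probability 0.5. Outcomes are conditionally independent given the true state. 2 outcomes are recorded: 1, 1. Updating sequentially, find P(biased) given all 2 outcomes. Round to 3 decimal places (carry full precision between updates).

0.176

Each posterior becomes the prior for the next update.
After '1': P(biased) = 0.55·0.1500 / (0.55·0.1500 + 0.5·0.8500) ≈ 0.1626
After '1': P(biased) = 0.55·0.1626 / (0.55·0.1626 + 0.5·0.8374) ≈ 0.1760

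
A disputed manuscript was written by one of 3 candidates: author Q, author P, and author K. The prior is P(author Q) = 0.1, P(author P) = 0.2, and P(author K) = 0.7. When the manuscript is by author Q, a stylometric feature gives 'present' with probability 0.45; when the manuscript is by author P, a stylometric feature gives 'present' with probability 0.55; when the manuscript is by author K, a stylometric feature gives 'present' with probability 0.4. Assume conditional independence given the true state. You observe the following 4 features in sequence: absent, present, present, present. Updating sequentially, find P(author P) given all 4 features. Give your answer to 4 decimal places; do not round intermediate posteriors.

Apply Bayes' rule sequentially, carrying P(author P) forward.
After 'absent': normaliser = 0.55·0.1000 + 0.45·0.2000 + 0.6·0.7000; P(author Q) ≈ 0.0973, P(author P) ≈ 0.1593, P(author K) ≈ 0.7434
After 'present': normaliser = 0.45·0.0973 + 0.55·0.1593 + 0.4·0.7434; P(author Q) ≈ 0.1022, P(author P) ≈ 0.2043, P(author K) ≈ 0.6935
After 'present': normaliser = 0.45·0.1022 + 0.55·0.2043 + 0.4·0.6935; P(author Q) ≈ 0.1055, P(author P) ≈ 0.2579, P(author K) ≈ 0.6366
After 'present': normaliser = 0.45·0.1055 + 0.55·0.2579 + 0.4·0.6366; P(author Q) ≈ 0.1069, P(author P) ≈ 0.3195, P(author K) ≈ 0.5736

0.3195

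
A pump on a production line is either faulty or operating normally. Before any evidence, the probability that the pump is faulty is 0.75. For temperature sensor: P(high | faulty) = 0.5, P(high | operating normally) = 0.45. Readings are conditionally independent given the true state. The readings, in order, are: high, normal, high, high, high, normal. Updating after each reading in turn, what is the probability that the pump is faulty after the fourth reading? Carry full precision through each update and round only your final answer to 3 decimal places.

0.789

After 'high': P(faulty) = 0.5·0.7500 / (0.5·0.7500 + 0.45·0.2500) ≈ 0.7692
After 'normal': P(faulty) = 0.5·0.7692 / (0.5·0.7692 + 0.55·0.2308) ≈ 0.7519
After 'high': P(faulty) = 0.5·0.7519 / (0.5·0.7519 + 0.45·0.2481) ≈ 0.7710
After 'high': P(faulty) = 0.5·0.7710 / (0.5·0.7710 + 0.45·0.2290) ≈ 0.7891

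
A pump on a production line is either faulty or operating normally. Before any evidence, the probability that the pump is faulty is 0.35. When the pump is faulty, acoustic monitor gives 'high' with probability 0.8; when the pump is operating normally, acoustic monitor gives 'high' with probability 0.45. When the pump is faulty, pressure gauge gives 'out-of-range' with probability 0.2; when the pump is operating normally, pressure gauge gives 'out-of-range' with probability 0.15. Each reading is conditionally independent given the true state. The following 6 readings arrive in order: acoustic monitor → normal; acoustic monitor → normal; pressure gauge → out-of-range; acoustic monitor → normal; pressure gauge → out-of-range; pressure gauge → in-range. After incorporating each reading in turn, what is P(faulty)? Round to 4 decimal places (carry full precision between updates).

0.0415

After acoustic monitor='normal': P(faulty) = 0.2·0.3500 / (0.2·0.3500 + 0.55·0.6500) ≈ 0.1637
After acoustic monitor='normal': P(faulty) = 0.2·0.1637 / (0.2·0.1637 + 0.55·0.8363) ≈ 0.0665
After pressure gauge='out-of-range': P(faulty) = 0.2·0.0665 / (0.2·0.0665 + 0.15·0.9335) ≈ 0.0867
After acoustic monitor='normal': P(faulty) = 0.2·0.0867 / (0.2·0.0867 + 0.55·0.9133) ≈ 0.0334
After pressure gauge='out-of-range': P(faulty) = 0.2·0.0334 / (0.2·0.0334 + 0.15·0.9666) ≈ 0.0440
After pressure gauge='in-range': P(faulty) = 0.8·0.0440 / (0.8·0.0440 + 0.85·0.9560) ≈ 0.0415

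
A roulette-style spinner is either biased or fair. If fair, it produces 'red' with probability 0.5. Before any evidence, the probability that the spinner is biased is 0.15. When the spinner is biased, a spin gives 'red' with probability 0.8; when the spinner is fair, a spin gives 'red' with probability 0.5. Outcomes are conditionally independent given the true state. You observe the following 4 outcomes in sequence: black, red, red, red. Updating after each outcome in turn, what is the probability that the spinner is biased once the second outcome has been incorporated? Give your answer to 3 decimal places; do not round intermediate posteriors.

Each posterior becomes the prior for the next update.
After 'black': P(biased) = 0.2·0.1500 / (0.2·0.1500 + 0.5·0.8500) ≈ 0.0659
After 'red': P(biased) = 0.8·0.0659 / (0.8·0.0659 + 0.5·0.9341) ≈ 0.1015

0.101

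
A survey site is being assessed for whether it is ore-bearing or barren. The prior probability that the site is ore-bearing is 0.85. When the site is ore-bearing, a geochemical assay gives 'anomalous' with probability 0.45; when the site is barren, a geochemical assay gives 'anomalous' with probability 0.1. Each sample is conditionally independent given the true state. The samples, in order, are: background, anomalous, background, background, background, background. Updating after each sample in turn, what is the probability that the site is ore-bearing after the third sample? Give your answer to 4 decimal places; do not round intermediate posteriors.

Apply Bayes' rule sequentially, carrying P(ore) forward.
After 'background': P(ore) = 0.55·0.8500 / (0.55·0.8500 + 0.9·0.1500) ≈ 0.7759
After 'anomalous': P(ore) = 0.45·0.7759 / (0.45·0.7759 + 0.1·0.2241) ≈ 0.9397
After 'background': P(ore) = 0.55·0.9397 / (0.55·0.9397 + 0.9·0.0603) ≈ 0.9050

0.9050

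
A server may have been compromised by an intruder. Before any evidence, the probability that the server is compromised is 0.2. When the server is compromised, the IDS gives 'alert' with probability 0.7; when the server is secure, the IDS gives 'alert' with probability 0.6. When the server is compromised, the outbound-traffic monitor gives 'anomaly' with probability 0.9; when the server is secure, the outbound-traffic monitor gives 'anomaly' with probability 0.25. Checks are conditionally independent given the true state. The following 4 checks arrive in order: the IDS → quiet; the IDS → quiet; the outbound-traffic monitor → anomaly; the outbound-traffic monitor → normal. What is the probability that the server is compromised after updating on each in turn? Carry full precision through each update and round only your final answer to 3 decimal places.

0.063

Each posterior becomes the prior for the next update.
After the IDS='quiet': P(compromised) = 0.3·0.2000 / (0.3·0.2000 + 0.4·0.8000) ≈ 0.1579
After the IDS='quiet': P(compromised) = 0.3·0.1579 / (0.3·0.1579 + 0.4·0.8421) ≈ 0.1233
After the outbound-traffic monitor='anomaly': P(compromised) = 0.9·0.1233 / (0.9·0.1233 + 0.25·0.8767) ≈ 0.3361
After the outbound-traffic monitor='normal': P(compromised) = 0.1·0.3361 / (0.1·0.3361 + 0.75·0.6639) ≈ 0.0632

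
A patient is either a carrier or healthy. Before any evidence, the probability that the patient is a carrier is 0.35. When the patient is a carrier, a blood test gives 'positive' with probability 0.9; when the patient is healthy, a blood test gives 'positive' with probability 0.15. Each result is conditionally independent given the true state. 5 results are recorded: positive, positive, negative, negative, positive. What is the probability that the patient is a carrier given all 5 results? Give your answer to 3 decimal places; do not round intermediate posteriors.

Apply Bayes' rule sequentially, carrying P(carrier) forward.
After 'positive': P(carrier) = 0.9·0.3500 / (0.9·0.3500 + 0.15·0.6500) ≈ 0.7636
After 'positive': P(carrier) = 0.9·0.7636 / (0.9·0.7636 + 0.15·0.2364) ≈ 0.9509
After 'negative': P(carrier) = 0.1·0.9509 / (0.1·0.9509 + 0.85·0.0491) ≈ 0.6952
After 'negative': P(carrier) = 0.1·0.6952 / (0.1·0.6952 + 0.85·0.3048) ≈ 0.2115
After 'positive': P(carrier) = 0.9·0.2115 / (0.9·0.2115 + 0.15·0.7885) ≈ 0.6168

0.617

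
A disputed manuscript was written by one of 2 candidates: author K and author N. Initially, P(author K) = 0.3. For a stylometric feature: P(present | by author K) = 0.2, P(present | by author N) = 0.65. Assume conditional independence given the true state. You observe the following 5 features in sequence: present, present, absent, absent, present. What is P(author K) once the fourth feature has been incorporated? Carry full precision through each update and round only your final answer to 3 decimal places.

After 'present': P(author K) = 0.2·0.3000 / (0.2·0.3000 + 0.65·0.7000) ≈ 0.1165
After 'present': P(author K) = 0.2·0.1165 / (0.2·0.1165 + 0.65·0.8835) ≈ 0.0390
After 'absent': P(author K) = 0.8·0.0390 / (0.8·0.0390 + 0.35·0.9610) ≈ 0.0849
After 'absent': P(author K) = 0.8·0.0849 / (0.8·0.0849 + 0.35·0.9151) ≈ 0.1749

0.175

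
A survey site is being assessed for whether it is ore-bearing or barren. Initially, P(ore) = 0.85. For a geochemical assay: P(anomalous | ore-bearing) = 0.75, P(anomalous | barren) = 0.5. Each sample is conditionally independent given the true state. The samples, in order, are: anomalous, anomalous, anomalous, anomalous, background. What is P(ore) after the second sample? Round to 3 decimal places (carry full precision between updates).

0.927

After 'anomalous': P(ore) = 0.75·0.8500 / (0.75·0.8500 + 0.5·0.1500) ≈ 0.8947
After 'anomalous': P(ore) = 0.75·0.8947 / (0.75·0.8947 + 0.5·0.1053) ≈ 0.9273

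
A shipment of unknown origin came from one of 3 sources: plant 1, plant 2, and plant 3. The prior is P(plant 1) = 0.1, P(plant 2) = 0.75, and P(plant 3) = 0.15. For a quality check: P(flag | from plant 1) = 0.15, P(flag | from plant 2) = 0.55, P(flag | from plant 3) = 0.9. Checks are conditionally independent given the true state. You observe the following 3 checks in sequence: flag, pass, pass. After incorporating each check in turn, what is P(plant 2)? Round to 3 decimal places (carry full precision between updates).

After 'flag': normaliser = 0.15·0.1000 + 0.55·0.7500 + 0.9·0.1500; P(plant 1) ≈ 0.0267, P(plant 2) ≈ 0.7333, P(plant 3) ≈ 0.2400
After 'pass': normaliser = 0.85·0.0267 + 0.45·0.7333 + 0.1·0.2400; P(plant 1) ≈ 0.0602, P(plant 2) ≈ 0.8761, P(plant 3) ≈ 0.0637
After 'pass': normaliser = 0.85·0.0602 + 0.45·0.8761 + 0.1·0.0637; P(plant 1) ≈ 0.1132, P(plant 2) ≈ 0.8727, P(plant 3) ≈ 0.0141

0.873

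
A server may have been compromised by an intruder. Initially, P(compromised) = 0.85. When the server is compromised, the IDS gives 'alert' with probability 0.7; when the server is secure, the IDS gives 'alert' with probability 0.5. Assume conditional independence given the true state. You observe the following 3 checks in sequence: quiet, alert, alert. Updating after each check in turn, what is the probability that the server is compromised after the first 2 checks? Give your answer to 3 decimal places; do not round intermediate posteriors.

0.826

After 'quiet': P(compromised) = 0.3·0.8500 / (0.3·0.8500 + 0.5·0.1500) ≈ 0.7727
After 'alert': P(compromised) = 0.7·0.7727 / (0.7·0.7727 + 0.5·0.2273) ≈ 0.8264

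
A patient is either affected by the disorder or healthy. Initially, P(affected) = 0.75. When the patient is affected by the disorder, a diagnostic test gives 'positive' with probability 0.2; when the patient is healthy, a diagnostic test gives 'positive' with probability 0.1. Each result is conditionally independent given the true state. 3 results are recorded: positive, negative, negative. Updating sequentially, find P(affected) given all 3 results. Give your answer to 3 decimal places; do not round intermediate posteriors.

Apply Bayes' rule sequentially, carrying P(affected) forward.
After 'positive': P(affected) = 0.2·0.7500 / (0.2·0.7500 + 0.1·0.2500) ≈ 0.8571
After 'negative': P(affected) = 0.8·0.8571 / (0.8·0.8571 + 0.9·0.1429) ≈ 0.8421
After 'negative': P(affected) = 0.8·0.8421 / (0.8·0.8421 + 0.9·0.1579) ≈ 0.8258

0.826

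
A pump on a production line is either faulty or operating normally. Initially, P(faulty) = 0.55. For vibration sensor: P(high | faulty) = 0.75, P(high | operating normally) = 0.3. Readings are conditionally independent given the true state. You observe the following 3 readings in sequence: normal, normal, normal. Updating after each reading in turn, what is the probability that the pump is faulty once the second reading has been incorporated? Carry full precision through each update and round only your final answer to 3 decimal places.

0.135

After 'normal': P(faulty) = 0.25·0.5500 / (0.25·0.5500 + 0.7·0.4500) ≈ 0.3039
After 'normal': P(faulty) = 0.25·0.3039 / (0.25·0.3039 + 0.7·0.6961) ≈ 0.1349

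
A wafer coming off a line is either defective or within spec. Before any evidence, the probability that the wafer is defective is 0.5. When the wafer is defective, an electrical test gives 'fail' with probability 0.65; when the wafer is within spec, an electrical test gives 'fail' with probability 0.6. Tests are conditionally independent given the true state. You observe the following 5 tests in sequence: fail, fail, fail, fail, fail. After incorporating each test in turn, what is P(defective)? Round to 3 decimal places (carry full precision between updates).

0.599

After 'fail': P(defective) = 0.65·0.5000 / (0.65·0.5000 + 0.6·0.5000) ≈ 0.5200
After 'fail': P(defective) = 0.65·0.5200 / (0.65·0.5200 + 0.6·0.4800) ≈ 0.5399
After 'fail': P(defective) = 0.65·0.5399 / (0.65·0.5399 + 0.6·0.4601) ≈ 0.5597
After 'fail': P(defective) = 0.65·0.5597 / (0.65·0.5597 + 0.6·0.4403) ≈ 0.5794
After 'fail': P(defective) = 0.65·0.5794 / (0.65·0.5794 + 0.6·0.4206) ≈ 0.5987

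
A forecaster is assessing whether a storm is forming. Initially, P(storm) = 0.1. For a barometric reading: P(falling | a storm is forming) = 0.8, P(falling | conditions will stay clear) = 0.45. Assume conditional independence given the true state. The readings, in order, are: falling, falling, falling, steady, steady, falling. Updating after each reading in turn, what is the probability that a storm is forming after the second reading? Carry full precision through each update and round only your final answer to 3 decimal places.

After 'falling': P(storm) = 0.8·0.1000 / (0.8·0.1000 + 0.45·0.9000) ≈ 0.1649
After 'falling': P(storm) = 0.8·0.1649 / (0.8·0.1649 + 0.45·0.8351) ≈ 0.2599

0.260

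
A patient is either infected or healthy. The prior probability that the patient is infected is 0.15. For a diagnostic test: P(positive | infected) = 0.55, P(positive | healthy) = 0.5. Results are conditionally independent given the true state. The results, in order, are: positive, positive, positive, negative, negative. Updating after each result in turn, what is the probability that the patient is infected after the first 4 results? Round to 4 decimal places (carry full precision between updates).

0.1745

Each posterior becomes the prior for the next update.
After 'positive': P(infected) = 0.55·0.1500 / (0.55·0.1500 + 0.5·0.8500) ≈ 0.1626
After 'positive': P(infected) = 0.55·0.1626 / (0.55·0.1626 + 0.5·0.8374) ≈ 0.1760
After 'positive': P(infected) = 0.55·0.1760 / (0.55·0.1760 + 0.5·0.8240) ≈ 0.1902
After 'negative': P(infected) = 0.45·0.1902 / (0.45·0.1902 + 0.5·0.8098) ≈ 0.1745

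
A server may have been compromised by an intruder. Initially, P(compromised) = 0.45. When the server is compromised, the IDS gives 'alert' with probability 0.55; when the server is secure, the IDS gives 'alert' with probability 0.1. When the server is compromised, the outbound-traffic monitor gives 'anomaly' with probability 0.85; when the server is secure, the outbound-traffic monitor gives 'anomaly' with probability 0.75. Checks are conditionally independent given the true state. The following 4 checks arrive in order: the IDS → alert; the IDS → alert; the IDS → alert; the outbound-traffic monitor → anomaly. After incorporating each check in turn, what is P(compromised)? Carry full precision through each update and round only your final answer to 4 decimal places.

After the IDS='alert': P(compromised) = 0.55·0.4500 / (0.55·0.4500 + 0.1·0.5500) ≈ 0.8182
After the IDS='alert': P(compromised) = 0.55·0.8182 / (0.55·0.8182 + 0.1·0.1818) ≈ 0.9612
After the IDS='alert': P(compromised) = 0.55·0.9612 / (0.55·0.9612 + 0.1·0.0388) ≈ 0.9927
After the outbound-traffic monitor='anomaly': P(compromised) = 0.85·0.9927 / (0.85·0.9927 + 0.75·0.0073) ≈ 0.9936

0.9936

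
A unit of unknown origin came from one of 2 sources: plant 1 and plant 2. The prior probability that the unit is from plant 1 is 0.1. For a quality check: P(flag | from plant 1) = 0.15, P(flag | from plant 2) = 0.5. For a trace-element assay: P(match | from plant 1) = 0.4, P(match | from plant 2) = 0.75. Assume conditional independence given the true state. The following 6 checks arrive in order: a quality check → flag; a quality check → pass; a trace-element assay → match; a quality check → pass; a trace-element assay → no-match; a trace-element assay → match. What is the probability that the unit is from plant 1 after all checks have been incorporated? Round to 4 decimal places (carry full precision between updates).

0.0617

After a quality check='flag': P(plant 1) = 0.15·0.1000 / (0.15·0.1000 + 0.5·0.9000) ≈ 0.0323
After a quality check='pass': P(plant 1) = 0.85·0.0323 / (0.85·0.0323 + 0.5·0.9677) ≈ 0.0536
After a trace-element assay='match': P(plant 1) = 0.4·0.0536 / (0.4·0.0536 + 0.75·0.9464) ≈ 0.0293
After a quality check='pass': P(plant 1) = 0.85·0.0293 / (0.85·0.0293 + 0.5·0.9707) ≈ 0.0489
After a trace-element assay='no-match': P(plant 1) = 0.6·0.0489 / (0.6·0.0489 + 0.25·0.9511) ≈ 0.1098
After a trace-element assay='match': P(plant 1) = 0.4·0.1098 / (0.4·0.1098 + 0.75·0.8902) ≈ 0.0617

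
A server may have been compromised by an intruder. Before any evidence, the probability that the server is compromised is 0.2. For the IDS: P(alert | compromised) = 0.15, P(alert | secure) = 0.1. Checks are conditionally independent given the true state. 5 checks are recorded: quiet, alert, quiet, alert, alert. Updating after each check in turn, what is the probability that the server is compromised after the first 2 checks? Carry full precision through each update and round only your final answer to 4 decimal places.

After 'quiet': P(compromised) = 0.85·0.2000 / (0.85·0.2000 + 0.9·0.8000) ≈ 0.1910
After 'alert': P(compromised) = 0.15·0.1910 / (0.15·0.1910 + 0.1·0.8090) ≈ 0.2615

0.2615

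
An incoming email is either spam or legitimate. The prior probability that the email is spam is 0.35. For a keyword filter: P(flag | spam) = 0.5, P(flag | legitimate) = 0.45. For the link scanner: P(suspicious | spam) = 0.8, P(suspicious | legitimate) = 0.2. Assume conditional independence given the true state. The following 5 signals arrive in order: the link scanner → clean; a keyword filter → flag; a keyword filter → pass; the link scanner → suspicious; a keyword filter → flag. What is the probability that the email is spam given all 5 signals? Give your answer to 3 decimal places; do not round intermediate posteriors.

After the link scanner='clean': P(spam) = 0.2·0.3500 / (0.2·0.3500 + 0.8·0.6500) ≈ 0.1186
After a keyword filter='flag': P(spam) = 0.5·0.1186 / (0.5·0.1186 + 0.45·0.8814) ≈ 0.1301
After a keyword filter='pass': P(spam) = 0.5·0.1301 / (0.5·0.1301 + 0.55·0.8699) ≈ 0.1197
After the link scanner='suspicious': P(spam) = 0.8·0.1197 / (0.8·0.1197 + 0.2·0.8803) ≈ 0.3523
After a keyword filter='flag': P(spam) = 0.5·0.3523 / (0.5·0.3523 + 0.45·0.6477) ≈ 0.3767

0.377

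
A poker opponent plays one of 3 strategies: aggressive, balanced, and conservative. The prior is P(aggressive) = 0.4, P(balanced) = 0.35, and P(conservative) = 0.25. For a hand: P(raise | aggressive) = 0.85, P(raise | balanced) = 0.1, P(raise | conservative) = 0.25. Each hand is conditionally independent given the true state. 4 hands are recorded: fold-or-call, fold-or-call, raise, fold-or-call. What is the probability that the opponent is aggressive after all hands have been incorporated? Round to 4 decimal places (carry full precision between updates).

Each posterior becomes the prior for the next update.
After 'fold-or-call': normaliser = 0.15·0.4000 + 0.9·0.3500 + 0.75·0.2500; P(aggressive) ≈ 0.1067, P(balanced) ≈ 0.5600, P(conservative) ≈ 0.3333
After 'fold-or-call': normaliser = 0.15·0.1067 + 0.9·0.5600 + 0.75·0.3333; P(aggressive) ≈ 0.0208, P(balanced) ≈ 0.6545, P(conservative) ≈ 0.3247
After 'raise': normaliser = 0.85·0.0208 + 0.1·0.6545 + 0.25·0.3247; P(aggressive) ≈ 0.1075, P(balanced) ≈ 0.3984, P(conservative) ≈ 0.4941
After 'fold-or-call': normaliser = 0.15·0.1075 + 0.9·0.3984 + 0.75·0.4941; P(aggressive) ≈ 0.0216, P(balanced) ≈ 0.4811, P(conservative) ≈ 0.4972

0.0216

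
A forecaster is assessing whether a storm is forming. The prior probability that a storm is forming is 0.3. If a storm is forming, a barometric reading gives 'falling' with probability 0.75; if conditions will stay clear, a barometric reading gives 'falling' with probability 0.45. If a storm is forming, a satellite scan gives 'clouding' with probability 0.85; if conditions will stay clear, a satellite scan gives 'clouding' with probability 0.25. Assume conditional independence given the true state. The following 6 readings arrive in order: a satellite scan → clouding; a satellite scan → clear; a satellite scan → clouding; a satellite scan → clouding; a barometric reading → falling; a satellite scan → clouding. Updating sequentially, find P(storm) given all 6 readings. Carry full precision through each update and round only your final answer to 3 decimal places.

0.950

Apply Bayes' rule sequentially, carrying P(storm) forward.
After a satellite scan='clouding': P(storm) = 0.85·0.3000 / (0.85·0.3000 + 0.25·0.7000) ≈ 0.5930
After a satellite scan='clear': P(storm) = 0.15·0.5930 / (0.15·0.5930 + 0.75·0.4070) ≈ 0.2257
After a satellite scan='clouding': P(storm) = 0.85·0.2257 / (0.85·0.2257 + 0.25·0.7743) ≈ 0.4977
After a satellite scan='clouding': P(storm) = 0.85·0.4977 / (0.85·0.4977 + 0.25·0.5023) ≈ 0.7711
After a barometric reading='falling': P(storm) = 0.75·0.7711 / (0.75·0.7711 + 0.45·0.2289) ≈ 0.8488
After a satellite scan='clouding': P(storm) = 0.85·0.8488 / (0.85·0.8488 + 0.25·0.1512) ≈ 0.9502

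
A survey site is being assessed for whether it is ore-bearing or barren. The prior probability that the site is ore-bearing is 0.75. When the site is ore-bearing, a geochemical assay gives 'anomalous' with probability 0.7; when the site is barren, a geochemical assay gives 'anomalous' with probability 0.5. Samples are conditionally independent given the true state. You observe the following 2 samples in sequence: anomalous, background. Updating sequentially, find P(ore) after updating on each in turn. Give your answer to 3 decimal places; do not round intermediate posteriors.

0.716

After 'anomalous': P(ore) = 0.7·0.7500 / (0.7·0.7500 + 0.5·0.2500) ≈ 0.8077
After 'background': P(ore) = 0.3·0.8077 / (0.3·0.8077 + 0.5·0.1923) ≈ 0.7159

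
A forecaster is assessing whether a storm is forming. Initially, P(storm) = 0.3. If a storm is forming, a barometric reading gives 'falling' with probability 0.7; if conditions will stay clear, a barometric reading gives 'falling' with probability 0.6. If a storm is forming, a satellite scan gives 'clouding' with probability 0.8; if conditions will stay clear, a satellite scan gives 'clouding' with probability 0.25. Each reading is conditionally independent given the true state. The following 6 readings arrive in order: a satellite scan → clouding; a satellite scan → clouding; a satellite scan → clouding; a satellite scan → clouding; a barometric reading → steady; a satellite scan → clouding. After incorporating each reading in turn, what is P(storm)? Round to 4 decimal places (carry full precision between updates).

After a satellite scan='clouding': P(storm) = 0.8·0.3000 / (0.8·0.3000 + 0.25·0.7000) ≈ 0.5783
After a satellite scan='clouding': P(storm) = 0.8·0.5783 / (0.8·0.5783 + 0.25·0.4217) ≈ 0.8144
After a satellite scan='clouding': P(storm) = 0.8·0.8144 / (0.8·0.8144 + 0.25·0.1856) ≈ 0.9335
After a satellite scan='clouding': P(storm) = 0.8·0.9335 / (0.8·0.9335 + 0.25·0.0665) ≈ 0.9782
After a barometric reading='steady': P(storm) = 0.3·0.9782 / (0.3·0.9782 + 0.4·0.0218) ≈ 0.9712
After a satellite scan='clouding': P(storm) = 0.8·0.9712 / (0.8·0.9712 + 0.25·0.0288) ≈ 0.9908

0.9908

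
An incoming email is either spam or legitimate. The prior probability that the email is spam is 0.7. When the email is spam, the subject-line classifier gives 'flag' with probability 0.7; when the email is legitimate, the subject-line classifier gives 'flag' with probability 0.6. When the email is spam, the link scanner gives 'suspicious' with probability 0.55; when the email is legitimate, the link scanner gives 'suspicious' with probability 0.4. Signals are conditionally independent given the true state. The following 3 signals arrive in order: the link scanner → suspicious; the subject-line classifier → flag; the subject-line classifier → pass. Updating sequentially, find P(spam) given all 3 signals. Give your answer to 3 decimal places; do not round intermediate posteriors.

After the link scanner='suspicious': P(spam) = 0.55·0.7000 / (0.55·0.7000 + 0.4·0.3000) ≈ 0.7624
After the subject-line classifier='flag': P(spam) = 0.7·0.7624 / (0.7·0.7624 + 0.6·0.2376) ≈ 0.7892
After the subject-line classifier='pass': P(spam) = 0.3·0.7892 / (0.3·0.7892 + 0.4·0.2108) ≈ 0.7373

0.737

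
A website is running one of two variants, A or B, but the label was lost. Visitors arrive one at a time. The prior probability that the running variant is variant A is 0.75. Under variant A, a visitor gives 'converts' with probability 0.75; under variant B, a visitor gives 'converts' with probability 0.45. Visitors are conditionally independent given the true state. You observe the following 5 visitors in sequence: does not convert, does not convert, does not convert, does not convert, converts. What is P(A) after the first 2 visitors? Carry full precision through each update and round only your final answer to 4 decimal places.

0.3827

After 'does not convert': P(A) = 0.25·0.7500 / (0.25·0.7500 + 0.55·0.2500) ≈ 0.5769
After 'does not convert': P(A) = 0.25·0.5769 / (0.25·0.5769 + 0.55·0.4231) ≈ 0.3827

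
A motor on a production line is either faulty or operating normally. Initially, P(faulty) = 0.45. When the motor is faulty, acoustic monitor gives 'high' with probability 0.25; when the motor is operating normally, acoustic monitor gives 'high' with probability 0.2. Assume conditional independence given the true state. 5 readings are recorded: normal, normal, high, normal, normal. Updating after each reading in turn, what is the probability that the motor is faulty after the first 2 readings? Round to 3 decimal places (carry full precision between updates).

After 'normal': P(faulty) = 0.75·0.4500 / (0.75·0.4500 + 0.8·0.5500) ≈ 0.4341
After 'normal': P(faulty) = 0.75·0.4341 / (0.75·0.4341 + 0.8·0.5659) ≈ 0.4183

0.418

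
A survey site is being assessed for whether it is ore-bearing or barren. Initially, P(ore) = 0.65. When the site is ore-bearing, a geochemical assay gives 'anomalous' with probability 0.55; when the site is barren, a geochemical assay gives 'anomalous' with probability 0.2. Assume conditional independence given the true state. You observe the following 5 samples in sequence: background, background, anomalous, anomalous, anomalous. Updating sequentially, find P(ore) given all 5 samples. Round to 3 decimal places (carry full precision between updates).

0.924

After 'background': P(ore) = 0.45·0.6500 / (0.45·0.6500 + 0.8·0.3500) ≈ 0.5109
After 'background': P(ore) = 0.45·0.5109 / (0.45·0.5109 + 0.8·0.4891) ≈ 0.3701
After 'anomalous': P(ore) = 0.55·0.3701 / (0.55·0.3701 + 0.2·0.6299) ≈ 0.6177
After 'anomalous': P(ore) = 0.55·0.6177 / (0.55·0.6177 + 0.2·0.3823) ≈ 0.8163
After 'anomalous': P(ore) = 0.55·0.8163 / (0.55·0.8163 + 0.2·0.1837) ≈ 0.9244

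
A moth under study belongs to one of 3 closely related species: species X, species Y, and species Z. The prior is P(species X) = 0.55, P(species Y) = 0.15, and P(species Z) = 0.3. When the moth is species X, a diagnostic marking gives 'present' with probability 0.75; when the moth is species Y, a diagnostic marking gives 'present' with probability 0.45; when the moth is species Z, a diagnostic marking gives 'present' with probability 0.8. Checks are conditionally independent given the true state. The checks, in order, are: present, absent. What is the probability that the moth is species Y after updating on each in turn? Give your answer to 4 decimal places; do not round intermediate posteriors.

After 'present': normaliser = 0.75·0.5500 + 0.45·0.1500 + 0.8·0.3000; P(species X) ≈ 0.5729, P(species Y) ≈ 0.0938, P(species Z) ≈ 0.3333
After 'absent': normaliser = 0.25·0.5729 + 0.55·0.0938 + 0.2·0.3333; P(species X) ≈ 0.5478, P(species Y) ≈ 0.1972, P(species Z) ≈ 0.2550

0.1972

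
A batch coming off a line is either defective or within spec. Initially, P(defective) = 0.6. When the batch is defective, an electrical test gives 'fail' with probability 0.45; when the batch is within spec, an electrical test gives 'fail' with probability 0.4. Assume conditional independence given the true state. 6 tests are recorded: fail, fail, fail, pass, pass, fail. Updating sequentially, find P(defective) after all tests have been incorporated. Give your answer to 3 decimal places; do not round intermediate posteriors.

After 'fail': P(defective) = 0.45·0.6000 / (0.45·0.6000 + 0.4·0.4000) ≈ 0.6279
After 'fail': P(defective) = 0.45·0.6279 / (0.45·0.6279 + 0.4·0.3721) ≈ 0.6550
After 'fail': P(defective) = 0.45·0.6550 / (0.45·0.6550 + 0.4·0.3450) ≈ 0.6811
After 'pass': P(defective) = 0.55·0.6811 / (0.55·0.6811 + 0.6·0.3189) ≈ 0.6619
After 'pass': P(defective) = 0.55·0.6619 / (0.55·0.6619 + 0.6·0.3381) ≈ 0.6422
After 'fail': P(defective) = 0.45·0.6422 / (0.45·0.6422 + 0.4·0.3578) ≈ 0.6688

0.669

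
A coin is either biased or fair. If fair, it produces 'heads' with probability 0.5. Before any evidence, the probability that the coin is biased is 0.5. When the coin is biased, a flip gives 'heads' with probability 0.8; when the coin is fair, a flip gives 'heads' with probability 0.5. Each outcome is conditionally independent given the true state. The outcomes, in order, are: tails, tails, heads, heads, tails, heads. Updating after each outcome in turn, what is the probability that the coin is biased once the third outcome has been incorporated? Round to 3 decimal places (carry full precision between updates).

After 'tails': P(biased) = 0.2·0.5000 / (0.2·0.5000 + 0.5·0.5000) ≈ 0.2857
After 'tails': P(biased) = 0.2·0.2857 / (0.2·0.2857 + 0.5·0.7143) ≈ 0.1379
After 'heads': P(biased) = 0.8·0.1379 / (0.8·0.1379 + 0.5·0.8621) ≈ 0.2038

0.204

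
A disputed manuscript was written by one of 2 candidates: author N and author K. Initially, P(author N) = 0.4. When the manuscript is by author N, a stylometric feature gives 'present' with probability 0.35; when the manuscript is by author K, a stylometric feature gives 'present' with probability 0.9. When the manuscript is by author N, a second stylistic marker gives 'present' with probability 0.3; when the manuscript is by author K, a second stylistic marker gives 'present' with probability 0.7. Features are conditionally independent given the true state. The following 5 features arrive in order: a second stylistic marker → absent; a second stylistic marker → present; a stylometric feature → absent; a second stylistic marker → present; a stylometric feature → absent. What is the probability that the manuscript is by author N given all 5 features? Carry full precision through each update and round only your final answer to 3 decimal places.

After a second stylistic marker='absent': P(author N) = 0.7·0.4000 / (0.7·0.4000 + 0.3·0.6000) ≈ 0.6087
After a second stylistic marker='present': P(author N) = 0.3·0.6087 / (0.3·0.6087 + 0.7·0.3913) ≈ 0.4000
After a stylometric feature='absent': P(author N) = 0.65·0.4000 / (0.65·0.4000 + 0.1·0.6000) ≈ 0.8125
After a second stylistic marker='present': P(author N) = 0.3·0.8125 / (0.3·0.8125 + 0.7·0.1875) ≈ 0.6500
After a stylometric feature='absent': P(author N) = 0.65·0.6500 / (0.65·0.6500 + 0.1·0.3500) ≈ 0.9235

0.923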